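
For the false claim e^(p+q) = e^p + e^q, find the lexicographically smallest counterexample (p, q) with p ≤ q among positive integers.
Substituting (1, 1) into the claim:
LHS = e^(1+1) = e^2 ≈ 7.389
RHS = e^1 + e^1 = 2·e ≈ 5.437

Since LHS ≠ RHS, this pair disproves the claim, and no lexicographically smaller pair (p ≤ q, positive integers) does.

For instance (3, 4) is also a counterexample (LHS = e^7 ≈ 1097, RHS = e^3 + e^4 ≈ 74.68), but it's lexicographically larger.

Answer: (p, q) = (1, 1)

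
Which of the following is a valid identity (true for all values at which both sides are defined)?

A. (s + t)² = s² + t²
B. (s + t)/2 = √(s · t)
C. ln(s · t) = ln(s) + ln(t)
C

A: fails at (1, 3) — LHS = 16, RHS = 10.
B: fails at (2, 3) — LHS = 5/2, RHS = √(6) ≈ 2.449.
C: holds — e.g. at (2, 3), both sides equal ln(6) ≈ 1.792.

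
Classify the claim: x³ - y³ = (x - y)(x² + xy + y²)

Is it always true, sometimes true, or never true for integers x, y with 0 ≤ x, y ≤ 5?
The identity holds for every pair in the range. For instance at (x, y) = (4, 2): both sides equal 56.

Answer: Always true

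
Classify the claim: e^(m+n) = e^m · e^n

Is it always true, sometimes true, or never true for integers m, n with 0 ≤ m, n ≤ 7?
The identity holds for every pair in the range. For instance at (m, n) = (6, 1): both sides equal e^7 ≈ 1097.

Answer: Always true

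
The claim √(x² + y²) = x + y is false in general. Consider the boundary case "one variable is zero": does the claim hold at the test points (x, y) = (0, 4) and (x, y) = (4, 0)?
At (0, 4): LHS = 4, RHS = 4 → equal
At (4, 0): LHS = 4, RHS = 4 → equal

So the claim does hold at both of these boundary points, even though it is not an identity.

Answer: Yes, holds at both test points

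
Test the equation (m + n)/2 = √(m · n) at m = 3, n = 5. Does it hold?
Fails

Substituting m = 3, n = 5:

LHS = (3 + 5)/2 = 4
RHS = √(3 · 5) = √(15) ≈ 3.873

LHS ≠ RHS, so the equation does not hold at this point.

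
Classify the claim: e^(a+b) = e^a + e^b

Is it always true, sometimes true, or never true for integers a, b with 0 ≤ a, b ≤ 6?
The claim fails for every pair in the range. For instance at (a, b) = (1, 6): LHS = e^7 ≈ 1097, RHS = e + e^6 ≈ 406.1.

Answer: Never true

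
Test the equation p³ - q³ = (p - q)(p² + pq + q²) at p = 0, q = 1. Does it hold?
Substituting p = 0, q = 1:

LHS = 0³ - 1³ = -1
RHS = (0 - 1)(0² + 0·1 + 1²) = -1

LHS = RHS, so the equation holds at this point.

Answer: Holds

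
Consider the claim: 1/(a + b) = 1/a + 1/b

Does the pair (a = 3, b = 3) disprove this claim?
Substituting a = 3, b = 3:
LHS = 1/(3 + 3) = 1/6
RHS = 1/3 + 1/3 = 2/3

Since LHS ≠ RHS, this pair disproves the claim.

Answer: Yes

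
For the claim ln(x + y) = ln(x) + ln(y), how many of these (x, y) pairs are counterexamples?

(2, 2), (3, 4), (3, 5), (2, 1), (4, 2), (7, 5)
5

Testing each pair:
(2, 2): LHS = ln(4) ≈ 1.386, RHS = 2·ln(2) ≈ 1.386 → satisfies claim
(3, 4): LHS = ln(7) ≈ 1.946, RHS = ln(3) + ln(4) ≈ 2.485 → counterexample
(3, 5): LHS = ln(8) ≈ 2.079, RHS = ln(3) + ln(5) ≈ 2.708 → counterexample
(2, 1): LHS = ln(3) ≈ 1.099, RHS = ln(2) ≈ 0.6931 → counterexample
(4, 2): LHS = ln(6) ≈ 1.792, RHS = ln(2) + ln(4) ≈ 2.079 → counterexample
(7, 5): LHS = ln(12) ≈ 2.485, RHS = ln(5) + ln(7) ≈ 3.555 → counterexample

That makes 5 counterexamples.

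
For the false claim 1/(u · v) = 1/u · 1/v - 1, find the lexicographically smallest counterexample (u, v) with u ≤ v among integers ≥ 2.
Substituting (2, 2) into the claim:
LHS = 1/(2 · 2) = 1/4
RHS = 1/2 · 1/2 - 1 = -3/4

Since LHS ≠ RHS, this pair disproves the claim, and no lexicographically smaller pair (u ≤ v, integers ≥ 2) does.

For instance (4, 9) is also a counterexample (LHS = 1/36, RHS = -35/36), but it's lexicographically larger.

Answer: (u, v) = (2, 2)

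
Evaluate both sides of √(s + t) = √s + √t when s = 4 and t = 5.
LHS = √(4 + 5) = 3
RHS = √4 + √5 = 2 + √(5) ≈ 4.236

LHS ≠ RHS (they differ by about 1.236), so the equation does not hold here.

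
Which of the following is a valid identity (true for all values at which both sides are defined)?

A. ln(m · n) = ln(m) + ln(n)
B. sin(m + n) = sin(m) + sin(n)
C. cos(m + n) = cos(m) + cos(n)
A

A: holds — e.g. at (2, 3), both sides equal ln(6) ≈ 1.792.
B: fails at (6, 7) — LHS = sin(13) ≈ 0.4202, RHS = sin(6) + sin(7) ≈ 0.3776.
C: fails at (1, 1) — LHS = cos(2) ≈ -0.4161, RHS = 2·cos(1) ≈ 1.081.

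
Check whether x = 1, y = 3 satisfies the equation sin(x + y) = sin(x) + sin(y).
Fails

Substituting x = 1, y = 3:

LHS = sin(1 + 3) = sin(4) ≈ -0.7568
RHS = sin(1) + sin(3) ≈ 0.9826

LHS ≠ RHS, so the equation does not hold at this point.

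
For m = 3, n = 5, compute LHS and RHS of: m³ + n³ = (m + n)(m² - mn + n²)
LHS = 3³ + 5³ = 152
RHS = (3 + 5)(3² - 3·5 + 5²) = 152

LHS = RHS: the two sides agree.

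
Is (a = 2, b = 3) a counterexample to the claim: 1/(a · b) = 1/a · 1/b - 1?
Yes

Substituting a = 2, b = 3:
LHS = 1/(2 · 3) = 1/6
RHS = 1/2 · 1/3 - 1 = -5/6

Since LHS ≠ RHS, this pair disproves the claim.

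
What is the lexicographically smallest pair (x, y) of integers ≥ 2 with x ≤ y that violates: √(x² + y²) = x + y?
(x, y) = (2, 2)

Substituting (2, 2) into the claim:
LHS = √(2² + 2²) = 2·√(2) ≈ 2.828
RHS = 2 + 2 = 4

Since LHS ≠ RHS, this pair disproves the claim, and no lexicographically smaller pair (x ≤ y, integers ≥ 2) does.

For instance (2, 6) is also a counterexample (LHS = 2·√(10) ≈ 6.325, RHS = 8), but it's lexicographically larger.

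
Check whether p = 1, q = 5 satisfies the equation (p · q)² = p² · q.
Fails

Substituting p = 1, q = 5:

LHS = (1 · 5)² = 25
RHS = 1² · 5 = 5

LHS ≠ RHS, so the equation does not hold at this point.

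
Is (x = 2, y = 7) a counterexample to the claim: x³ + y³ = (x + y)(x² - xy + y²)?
Substituting x = 2, y = 7:
LHS = 2³ + 7³ = 351
RHS = (2 + 7)(2² - 2·7 + 7²) = 351

The sides agree, so this pair does not disprove the claim.

Answer: No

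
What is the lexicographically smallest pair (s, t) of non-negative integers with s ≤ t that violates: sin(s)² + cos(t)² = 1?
(s, t) = (0, 1)

At (0, 0): both sides equal 1, so it holds there.

Substituting (0, 1) into the claim:
LHS = sin(0)² + cos(1)² = cos(1)² ≈ 0.2919
RHS = 1

Since LHS ≠ RHS, this pair disproves the claim, and no lexicographically smaller pair (s ≤ t, non-negative integers) does.

For instance (4, 6) is also a counterexample (LHS = sin(4)² + cos(6)² ≈ 1.495, RHS = 1), but it's lexicographically larger.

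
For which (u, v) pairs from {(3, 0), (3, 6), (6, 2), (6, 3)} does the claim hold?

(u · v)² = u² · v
Testing each pair:
(3, 0): LHS = 0, RHS = 0 → holds
(3, 6): LHS = 324, RHS = 54 → fails
(6, 2): LHS = 144, RHS = 72 → fails
(6, 3): LHS = 324, RHS = 108 → fails

1 of 4 pairs satisfies the claim.

Answer: (3, 0)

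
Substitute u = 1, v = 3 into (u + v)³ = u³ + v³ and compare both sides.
LHS = (1 + 3)³ = 64
RHS = 1³ + 3³ = 28

LHS ≠ RHS, so the equation does not hold here.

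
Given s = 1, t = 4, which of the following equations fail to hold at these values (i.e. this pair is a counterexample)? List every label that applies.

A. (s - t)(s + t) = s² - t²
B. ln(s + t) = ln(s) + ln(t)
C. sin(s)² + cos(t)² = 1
Evaluating each claim at the given values:
A. LHS = -15, RHS = -15 → holds here (LHS = RHS)
B. LHS = ln(5) ≈ 1.609, RHS = ln(4) ≈ 1.386 → fails here (LHS ≠ RHS)
C. LHS = cos(4)² + sin(1)² ≈ 1.135, RHS = 1 → fails here (LHS ≠ RHS)

Answer: B, C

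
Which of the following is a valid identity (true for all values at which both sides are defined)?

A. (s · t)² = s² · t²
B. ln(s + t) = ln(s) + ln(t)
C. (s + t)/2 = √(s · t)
A

A: holds — e.g. at (4, 4), both sides equal 256.
B: fails at (5, 8) — LHS = ln(13) ≈ 2.565, RHS = ln(5) + ln(8) ≈ 3.689.
C: fails at (1, 5) — LHS = 3, RHS = √(5) ≈ 2.236.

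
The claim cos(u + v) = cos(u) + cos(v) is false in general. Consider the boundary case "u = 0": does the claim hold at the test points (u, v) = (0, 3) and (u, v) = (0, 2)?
No, fails at both test points

At (0, 3): LHS = cos(3) ≈ -0.99 ≠ RHS = cos(3) + 1 ≈ 0.01001
At (0, 2): LHS = cos(2) ≈ -0.4161 ≠ RHS = cos(2) + 1 ≈ 0.5839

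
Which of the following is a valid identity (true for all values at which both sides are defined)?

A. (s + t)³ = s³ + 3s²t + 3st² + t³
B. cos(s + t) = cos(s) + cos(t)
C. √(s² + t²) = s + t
A

A: holds — e.g. at (2, 7), both sides equal 729.
B: fails at (3, 7) — LHS = cos(10) ≈ -0.8391, RHS = cos(3) + cos(7) ≈ -0.2361.
C: fails at (6, 7) — LHS = √(85) ≈ 9.22, RHS = 13.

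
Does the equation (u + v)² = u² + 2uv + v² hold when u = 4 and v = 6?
Holds

Substituting u = 4, v = 6:

LHS = (4 + 6)² = 100
RHS = 4² + 2·4·6 + 6² = 100

LHS = RHS, so the equation holds at this point.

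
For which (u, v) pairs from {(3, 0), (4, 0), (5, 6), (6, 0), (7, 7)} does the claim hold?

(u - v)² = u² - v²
Testing each pair:
(3, 0): LHS = 9, RHS = 9 → holds
(4, 0): LHS = 16, RHS = 16 → holds
(5, 6): LHS = 1, RHS = -11 → fails
(6, 0): LHS = 36, RHS = 36 → holds
(7, 7): LHS = 0, RHS = 0 → holds

4 of 5 pairs satisfy the claim.

Answer: (3, 0), (4, 0), (6, 0), (7, 7)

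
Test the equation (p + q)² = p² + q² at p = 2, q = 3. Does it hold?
Fails

Substituting p = 2, q = 3:

LHS = (2 + 3)² = 25
RHS = 2² + 3² = 13

LHS ≠ RHS, so the equation does not hold at this point.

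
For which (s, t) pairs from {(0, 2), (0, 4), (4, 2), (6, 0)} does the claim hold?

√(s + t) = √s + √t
(0, 2), (0, 4), (6, 0)

Testing each pair:
(0, 2): LHS = √(2) ≈ 1.414, RHS = √(2) ≈ 1.414 → holds
(0, 4): LHS = 2, RHS = 2 → holds
(4, 2): LHS = √(6) ≈ 2.449, RHS = √(2) + 2 ≈ 3.414 → fails
(6, 0): LHS = √(6) ≈ 2.449, RHS = √(6) ≈ 2.449 → holds

3 of 4 pairs satisfy the claim.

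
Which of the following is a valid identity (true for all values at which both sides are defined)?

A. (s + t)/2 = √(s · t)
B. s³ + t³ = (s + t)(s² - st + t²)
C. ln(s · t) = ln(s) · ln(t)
A: fails at (0, 1) — LHS = 1/2, RHS = 0.
B: holds — e.g. at (2, 4), both sides equal 72.
C: fails at (3, 3) — LHS = ln(9) ≈ 2.197, RHS = ln(3)² ≈ 1.207.

Answer: B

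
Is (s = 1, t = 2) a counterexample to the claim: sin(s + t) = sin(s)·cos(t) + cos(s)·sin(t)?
No

Substituting s = 1, t = 2:
LHS = sin(1 + 2) = sin(3) ≈ 0.1411
RHS = sin(1)·cos(2) + cos(1)·sin(2) = sin(1)·cos(2) + sin(2)·cos(1) ≈ 0.1411

The sides agree, so this pair does not disprove the claim.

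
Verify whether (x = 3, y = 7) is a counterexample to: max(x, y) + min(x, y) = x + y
Substituting x = 3, y = 7:
LHS = max(3, 7) + min(3, 7) = 10
RHS = 3 + 7 = 10

The sides agree, so this pair does not disprove the claim.

Answer: No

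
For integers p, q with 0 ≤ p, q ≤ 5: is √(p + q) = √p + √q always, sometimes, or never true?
Sometimes true

It holds at (p, q) = (2, 0) (both sides equal √(2) ≈ 1.414), but fails at (p, q) = (4, 4) (LHS = 2·√(2) ≈ 2.828, RHS = 4).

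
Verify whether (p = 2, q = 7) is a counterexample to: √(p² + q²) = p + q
Yes

Substituting p = 2, q = 7:
LHS = √(2² + 7²) = √(53) ≈ 7.28
RHS = 2 + 7 = 9

Since LHS ≠ RHS, this pair disproves the claim.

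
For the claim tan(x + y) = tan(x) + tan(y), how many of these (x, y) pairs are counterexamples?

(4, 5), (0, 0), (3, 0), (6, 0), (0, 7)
Testing each pair:
(4, 5): LHS = tan(9) ≈ -0.4523, RHS = tan(5) + tan(4) ≈ -2.223 → counterexample
(0, 0): LHS = 0, RHS = 0 → satisfies claim
(3, 0): LHS = tan(3) ≈ -0.1425, RHS = tan(3) ≈ -0.1425 → satisfies claim
(6, 0): LHS = tan(6) ≈ -0.291, RHS = tan(6) ≈ -0.291 → satisfies claim
(0, 7): LHS = tan(7) ≈ 0.8714, RHS = tan(7) ≈ 0.8714 → satisfies claim

That makes 1 counterexample.

Answer: 1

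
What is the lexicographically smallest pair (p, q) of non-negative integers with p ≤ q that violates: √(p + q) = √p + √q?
(p, q) = (1, 1)

At (0, 4): both sides equal 2, so it holds there.
At (0, 7): both sides equal √(7) ≈ 2.646, so it holds there.

Substituting (1, 1) into the claim:
LHS = √(1 + 1) = √(2) ≈ 1.414
RHS = √1 + √1 = 2

Since LHS ≠ RHS, this pair disproves the claim, and no lexicographically smaller pair (p ≤ q, non-negative integers) does.

For instance (4, 5) is also a counterexample (LHS = 3, RHS = 2 + √(5) ≈ 4.236), but it's lexicographically larger.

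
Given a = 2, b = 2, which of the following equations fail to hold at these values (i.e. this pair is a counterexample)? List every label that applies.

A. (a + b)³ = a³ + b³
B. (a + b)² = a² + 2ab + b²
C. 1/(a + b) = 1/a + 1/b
A, C

Evaluating each claim at the given values:
A. LHS = 64, RHS = 16 → fails here (LHS ≠ RHS)
B. LHS = 16, RHS = 16 → holds here (LHS = RHS)
C. LHS = 1/4, RHS = 1 → fails here (LHS ≠ RHS)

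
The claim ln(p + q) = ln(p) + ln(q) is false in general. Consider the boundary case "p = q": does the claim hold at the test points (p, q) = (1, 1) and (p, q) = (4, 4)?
At (1, 1): LHS = ln(2) ≈ 0.6931 ≠ RHS = 0
At (4, 4): LHS = ln(8) ≈ 2.079 ≠ RHS = 2·ln(4) ≈ 2.773

Answer: No, fails at both test points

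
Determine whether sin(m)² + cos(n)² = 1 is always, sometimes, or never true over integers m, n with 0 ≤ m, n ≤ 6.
It holds at (m, n) = (2, 2) (both sides equal 1), but fails at (m, n) = (0, 3) (LHS = cos(3)² ≈ 0.9801, RHS = 1).

Answer: Sometimes true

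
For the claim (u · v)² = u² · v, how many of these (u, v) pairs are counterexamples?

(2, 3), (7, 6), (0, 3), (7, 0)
Testing each pair:
(2, 3): LHS = 36, RHS = 12 → counterexample
(7, 6): LHS = 1764, RHS = 294 → counterexample
(0, 3): LHS = 0, RHS = 0 → satisfies claim
(7, 0): LHS = 0, RHS = 0 → satisfies claim

That makes 2 counterexamples.

Answer: 2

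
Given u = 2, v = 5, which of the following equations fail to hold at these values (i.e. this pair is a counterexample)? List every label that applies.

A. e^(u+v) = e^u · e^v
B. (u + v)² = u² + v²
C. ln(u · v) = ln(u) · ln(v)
Evaluating each claim at the given values:
A. LHS = e^7 ≈ 1097, RHS = e^7 ≈ 1097 → holds here (LHS = RHS)
B. LHS = 49, RHS = 29 → fails here (LHS ≠ RHS)
C. LHS = ln(10) ≈ 2.303, RHS = ln(2)·ln(5) ≈ 1.116 → fails here (LHS ≠ RHS)

Answer: B, C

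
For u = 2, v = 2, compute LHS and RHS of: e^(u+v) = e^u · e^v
LHS = e^(2+2) = e^4 ≈ 54.6
RHS = e^2 · e^2 = e^4 ≈ 54.6

LHS = RHS: the two sides agree.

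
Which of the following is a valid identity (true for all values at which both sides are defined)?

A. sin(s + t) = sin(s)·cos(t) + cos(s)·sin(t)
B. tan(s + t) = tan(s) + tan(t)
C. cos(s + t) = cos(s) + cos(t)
A

A: holds — e.g. at (1, 2), both sides equal sin(3) ≈ 0.1411.
B: fails at (1, 4) — LHS = tan(5) ≈ -3.381, RHS = tan(4) + tan(1) ≈ 2.715.
C: fails at (1, 5) — LHS = cos(6) ≈ 0.9602, RHS = cos(5) + cos(1) ≈ 0.824.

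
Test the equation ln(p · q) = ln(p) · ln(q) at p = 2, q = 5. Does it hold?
Substituting p = 2, q = 5:

LHS = ln(2 · 5) = ln(10) ≈ 2.303
RHS = ln(2) · ln(5) ≈ 1.116

LHS ≠ RHS, so the equation does not hold at this point.

Answer: Fails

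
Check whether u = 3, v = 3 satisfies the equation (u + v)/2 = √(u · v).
Substituting u = 3, v = 3:

LHS = (3 + 3)/2 = 3
RHS = √(3 · 3) = 3

LHS = RHS, so the equation holds at this point.

Answer: Holds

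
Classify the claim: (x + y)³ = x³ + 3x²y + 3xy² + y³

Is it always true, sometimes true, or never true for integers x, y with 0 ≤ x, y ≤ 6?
Always true

The identity holds for every pair in the range. For instance at (x, y) = (6, 2): both sides equal 512.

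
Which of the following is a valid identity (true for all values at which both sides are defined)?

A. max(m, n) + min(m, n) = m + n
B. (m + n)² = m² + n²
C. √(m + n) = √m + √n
A: holds — e.g. at (1, 1), both sides equal 2.
B: fails at (4, 5) — LHS = 81, RHS = 41.
C: fails at (2, 2) — LHS = 2, RHS = 2·√(2) ≈ 2.828.

Answer: A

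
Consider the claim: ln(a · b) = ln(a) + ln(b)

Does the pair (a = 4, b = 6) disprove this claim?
Substituting a = 4, b = 6:
LHS = ln(4 · 6) = ln(24) ≈ 3.178
RHS = ln(4) + ln(6) ≈ 3.178

The sides agree, so this pair does not disprove the claim.

Answer: No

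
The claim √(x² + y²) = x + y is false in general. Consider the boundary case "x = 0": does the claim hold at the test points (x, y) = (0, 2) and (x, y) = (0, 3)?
At (0, 2): LHS = 2, RHS = 2 → equal
At (0, 3): LHS = 3, RHS = 3 → equal

So the claim does hold at both of these boundary points, even though it is not an identity.

Answer: Yes, holds at both test points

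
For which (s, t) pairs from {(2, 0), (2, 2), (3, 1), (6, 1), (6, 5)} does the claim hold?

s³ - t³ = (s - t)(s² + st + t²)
Testing each pair:
(2, 0): LHS = 8, RHS = 8 → holds
(2, 2): LHS = 0, RHS = 0 → holds
(3, 1): LHS = 26, RHS = 26 → holds
(6, 1): LHS = 215, RHS = 215 → holds
(6, 5): LHS = 91, RHS = 91 → holds

Every pair satisfies the claim.

Answer: All pairs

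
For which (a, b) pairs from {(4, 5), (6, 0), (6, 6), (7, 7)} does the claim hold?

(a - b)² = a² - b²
Testing each pair:
(4, 5): LHS = 1, RHS = -9 → fails
(6, 0): LHS = 36, RHS = 36 → holds
(6, 6): LHS = 0, RHS = 0 → holds
(7, 7): LHS = 0, RHS = 0 → holds

3 of 4 pairs satisfy the claim.

Answer: (6, 0), (6, 6), (7, 7)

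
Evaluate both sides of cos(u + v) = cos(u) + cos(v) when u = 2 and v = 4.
LHS = cos(2 + 4) = cos(6) ≈ 0.9602
RHS = cos(2) + cos(4) ≈ -1.07

LHS ≠ RHS (they differ by about 2.03), so the equation does not hold here.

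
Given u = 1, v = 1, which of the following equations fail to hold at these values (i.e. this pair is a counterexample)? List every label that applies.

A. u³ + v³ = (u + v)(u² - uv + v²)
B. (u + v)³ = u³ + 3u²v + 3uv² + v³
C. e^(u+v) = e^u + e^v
Evaluating each claim at the given values:
A. LHS = 2, RHS = 2 → holds here (LHS = RHS)
B. LHS = 8, RHS = 8 → holds here (LHS = RHS)
C. LHS = e^2 ≈ 7.389, RHS = 2·e ≈ 5.437 → fails here (LHS ≠ RHS)

Answer: C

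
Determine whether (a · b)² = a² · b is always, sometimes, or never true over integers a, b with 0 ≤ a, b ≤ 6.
Sometimes true

It holds at (a, b) = (0, 2) (both sides equal 0), but fails at (a, b) = (3, 5) (LHS = 225, RHS = 45).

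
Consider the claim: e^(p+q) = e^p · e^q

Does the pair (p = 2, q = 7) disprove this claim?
Substituting p = 2, q = 7:
LHS = e^(2+7) = e^9 ≈ 8103
RHS = e^2 · e^7 = e^9 ≈ 8103

The sides agree, so this pair does not disprove the claim.

Answer: No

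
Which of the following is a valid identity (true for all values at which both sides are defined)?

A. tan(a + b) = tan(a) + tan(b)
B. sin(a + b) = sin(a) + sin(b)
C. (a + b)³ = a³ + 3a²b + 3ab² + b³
A: fails at (1, 5) — LHS = tan(6) ≈ -0.291, RHS = tan(5) + tan(1) ≈ -1.823.
B: fails at (3, 7) — LHS = sin(10) ≈ -0.544, RHS = sin(3) + sin(7) ≈ 0.7981.
C: holds — e.g. at (3, 7), both sides equal 1000.

Answer: C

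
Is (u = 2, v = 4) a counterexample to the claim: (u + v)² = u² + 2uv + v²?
Substituting u = 2, v = 4:
LHS = (2 + 4)² = 36
RHS = 2² + 2·2·4 + 4² = 36

The sides agree, so this pair does not disprove the claim.

Answer: No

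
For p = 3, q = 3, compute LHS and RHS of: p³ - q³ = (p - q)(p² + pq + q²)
LHS = 3³ - 3³ = 0
RHS = (3 - 3)(3² + 3·3 + 3²) = 0

LHS = RHS: the two sides agree.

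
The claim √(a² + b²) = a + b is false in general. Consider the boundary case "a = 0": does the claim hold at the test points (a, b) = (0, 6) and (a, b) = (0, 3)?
At (0, 6): LHS = 6, RHS = 6 → equal
At (0, 3): LHS = 3, RHS = 3 → equal

So the claim does hold at both of these boundary points, even though it is not an identity.

Answer: Yes, holds at both test points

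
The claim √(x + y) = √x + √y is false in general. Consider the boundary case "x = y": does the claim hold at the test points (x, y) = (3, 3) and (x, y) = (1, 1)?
No, fails at both test points

At (3, 3): LHS = √(6) ≈ 2.449 ≠ RHS = 2·√(3) ≈ 3.464
At (1, 1): LHS = √(2) ≈ 1.414 ≠ RHS = 2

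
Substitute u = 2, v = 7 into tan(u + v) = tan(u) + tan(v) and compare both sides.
LHS = tan(2 + 7) = tan(9) ≈ -0.4523
RHS = tan(2) + tan(7) ≈ -1.314

LHS ≠ RHS (they differ by about 0.8613), so the equation does not hold here.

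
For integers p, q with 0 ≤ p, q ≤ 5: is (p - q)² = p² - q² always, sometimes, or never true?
Sometimes true

It holds at (p, q) = (1, 1) (both sides equal 0), but fails at (p, q) = (1, 5) (LHS = 16, RHS = -24).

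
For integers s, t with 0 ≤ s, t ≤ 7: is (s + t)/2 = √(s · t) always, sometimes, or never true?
Sometimes true

It holds at (s, t) = (5, 5) (both sides equal 5), but fails at (s, t) = (0, 3) (LHS = 3/2, RHS = 0).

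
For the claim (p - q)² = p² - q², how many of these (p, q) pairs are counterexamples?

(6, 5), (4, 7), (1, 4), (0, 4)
4

Testing each pair:
(6, 5): LHS = 1, RHS = 11 → counterexample
(4, 7): LHS = 9, RHS = -33 → counterexample
(1, 4): LHS = 9, RHS = -15 → counterexample
(0, 4): LHS = 16, RHS = -16 → counterexample

That makes 4 counterexamples.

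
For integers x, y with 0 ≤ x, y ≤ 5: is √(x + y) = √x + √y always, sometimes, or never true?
Sometimes true

It holds at (x, y) = (5, 0) (both sides equal √(5) ≈ 2.236), but fails at (x, y) = (3, 5) (LHS = 2·√(2) ≈ 2.828, RHS = √(3) + √(5) ≈ 3.968).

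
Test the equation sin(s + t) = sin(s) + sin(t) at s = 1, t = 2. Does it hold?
Substituting s = 1, t = 2:

LHS = sin(1 + 2) = sin(3) ≈ 0.1411
RHS = sin(1) + sin(2) ≈ 1.751

LHS ≠ RHS, so the equation does not hold at this point.

Answer: Fails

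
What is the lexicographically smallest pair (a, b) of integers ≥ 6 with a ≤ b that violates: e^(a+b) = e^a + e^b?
Substituting (6, 6) into the claim:
LHS = e^(6+6) = e^12 ≈ 162754.8
RHS = e^6 + e^6 = 2·e^6 ≈ 806.9

Since LHS ≠ RHS, this pair disproves the claim, and no lexicographically smaller pair (a ≤ b, integers ≥ 6) does.

For instance (6, 7) is also a counterexample (LHS = e^13 ≈ 442413.4, RHS = e^6 + e^7 ≈ 1500), but it's lexicographically larger.

Answer: (a, b) = (6, 6)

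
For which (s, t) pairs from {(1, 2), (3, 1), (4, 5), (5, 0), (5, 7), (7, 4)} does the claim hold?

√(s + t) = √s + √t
(5, 0)

Testing each pair:
(1, 2): LHS = √(3) ≈ 1.732, RHS = 1 + √(2) ≈ 2.414 → fails
(3, 1): LHS = 2, RHS = 1 + √(3) ≈ 2.732 → fails
(4, 5): LHS = 3, RHS = 2 + √(5) ≈ 4.236 → fails
(5, 0): LHS = √(5) ≈ 2.236, RHS = √(5) ≈ 2.236 → holds
(5, 7): LHS = 2·√(3) ≈ 3.464, RHS = √(5) + √(7) ≈ 4.882 → fails
(7, 4): LHS = √(11) ≈ 3.317, RHS = 2 + √(7) ≈ 4.646 → fails

1 of 6 pairs satisfies the claim.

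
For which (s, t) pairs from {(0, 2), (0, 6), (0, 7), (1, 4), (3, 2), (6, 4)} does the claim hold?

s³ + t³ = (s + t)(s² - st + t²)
All pairs

Testing each pair:
(0, 2): LHS = 8, RHS = 8 → holds
(0, 6): LHS = 216, RHS = 216 → holds
(0, 7): LHS = 343, RHS = 343 → holds
(1, 4): LHS = 65, RHS = 65 → holds
(3, 2): LHS = 35, RHS = 35 → holds
(6, 4): LHS = 280, RHS = 280 → holds

Every pair satisfies the claim.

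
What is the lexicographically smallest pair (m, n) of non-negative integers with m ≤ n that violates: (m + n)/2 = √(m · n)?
(m, n) = (0, 1)

Substituting (0, 1) into the claim:
LHS = (0 + 1)/2 = 1/2
RHS = √(0 · 1) = 0

Since LHS ≠ RHS, this pair disproves the claim, and no lexicographically smaller pair (m ≤ n, non-negative integers) does.

For instance (2, 5) is also a counterexample (LHS = 7/2, RHS = √(10) ≈ 3.162), but it's lexicographically larger.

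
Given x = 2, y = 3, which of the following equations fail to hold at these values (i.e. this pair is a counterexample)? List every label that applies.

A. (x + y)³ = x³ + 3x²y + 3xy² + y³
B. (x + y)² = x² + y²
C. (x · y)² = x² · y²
Evaluating each claim at the given values:
A. LHS = 125, RHS = 125 → holds here (LHS = RHS)
B. LHS = 25, RHS = 13 → fails here (LHS ≠ RHS)
C. LHS = 36, RHS = 36 → holds here (LHS = RHS)

Answer: B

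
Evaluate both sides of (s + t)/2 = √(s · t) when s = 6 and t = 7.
LHS = (6 + 7)/2 = 13/2
RHS = √(6 · 7) = √(42) ≈ 6.481

LHS ≠ RHS (they differ by about 0.01926), so the equation does not hold here.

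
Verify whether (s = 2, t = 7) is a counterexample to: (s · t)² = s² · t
Yes

Substituting s = 2, t = 7:
LHS = (2 · 7)² = 196
RHS = 2² · 7 = 28

Since LHS ≠ RHS, this pair disproves the claim.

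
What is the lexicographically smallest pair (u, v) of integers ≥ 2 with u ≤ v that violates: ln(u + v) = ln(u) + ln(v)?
At (2, 2): both sides equal ln(4) ≈ 1.386, so it holds there.

Substituting (2, 3) into the claim:
LHS = ln(2 + 3) = ln(5) ≈ 1.609
RHS = ln(2) + ln(3) ≈ 1.792

Since LHS ≠ RHS, this pair disproves the claim, and no lexicographically smaller pair (u ≤ v, integers ≥ 2) does.

For instance (5, 5) is also a counterexample (LHS = ln(10) ≈ 2.303, RHS = 2·ln(5) ≈ 3.219), but it's lexicographically larger.

Answer: (u, v) = (2, 3)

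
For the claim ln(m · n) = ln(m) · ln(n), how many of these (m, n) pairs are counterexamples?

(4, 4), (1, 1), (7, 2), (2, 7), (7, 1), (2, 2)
Testing each pair:
(4, 4): LHS = ln(16) ≈ 2.773, RHS = ln(4)² ≈ 1.922 → counterexample
(1, 1): LHS = 0, RHS = 0 → satisfies claim
(7, 2): LHS = ln(14) ≈ 2.639, RHS = ln(2)·ln(7) ≈ 1.349 → counterexample
(2, 7): LHS = ln(14) ≈ 2.639, RHS = ln(2)·ln(7) ≈ 1.349 → counterexample
(7, 1): LHS = ln(7) ≈ 1.946, RHS = 0 → counterexample
(2, 2): LHS = ln(4) ≈ 1.386, RHS = ln(2)² ≈ 0.4805 → counterexample

That makes 5 counterexamples.

Answer: 5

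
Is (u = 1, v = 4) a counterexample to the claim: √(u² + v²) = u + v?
Substituting u = 1, v = 4:
LHS = √(1² + 4²) = √(17) ≈ 4.123
RHS = 1 + 4 = 5

Since LHS ≠ RHS, this pair disproves the claim.

Answer: Yes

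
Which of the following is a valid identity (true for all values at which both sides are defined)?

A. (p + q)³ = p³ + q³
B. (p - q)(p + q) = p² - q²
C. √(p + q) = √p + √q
A: fails at (3, 4) — LHS = 343, RHS = 91.
B: holds — e.g. at (0, 1), both sides equal -1.
C: fails at (1, 3) — LHS = 2, RHS = 1 + √(3) ≈ 2.732.

Answer: B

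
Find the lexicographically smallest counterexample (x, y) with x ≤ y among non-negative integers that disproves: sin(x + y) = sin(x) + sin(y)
(x, y) = (1, 1)

Substituting (1, 1) into the claim:
LHS = sin(1 + 1) = sin(2) ≈ 0.9093
RHS = sin(1) + sin(1) = 2·sin(1) ≈ 1.683

Since LHS ≠ RHS, this pair disproves the claim, and no lexicographically smaller pair (x ≤ y, non-negative integers) does.

For instance (1, 5) is also a counterexample (LHS = sin(6) ≈ -0.2794, RHS = sin(5) + sin(1) ≈ -0.1175), but it's lexicographically larger.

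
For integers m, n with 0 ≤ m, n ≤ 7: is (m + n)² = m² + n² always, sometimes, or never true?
Sometimes true

It holds at (m, n) = (4, 0) (both sides equal 16), but fails at (m, n) = (1, 2) (LHS = 9, RHS = 5).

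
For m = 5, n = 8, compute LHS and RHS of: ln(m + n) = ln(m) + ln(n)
LHS = ln(5 + 8) = ln(13) ≈ 2.565
RHS = ln(5) + ln(8) ≈ 3.689

LHS ≠ RHS (they differ by about 1.124), so the equation does not hold here.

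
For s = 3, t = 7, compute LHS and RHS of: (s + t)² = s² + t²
LHS = (3 + 7)² = 100
RHS = 3² + 7² = 58

LHS ≠ RHS, so the equation does not hold here.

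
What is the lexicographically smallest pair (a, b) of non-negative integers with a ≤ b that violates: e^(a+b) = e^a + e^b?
(a, b) = (0, 0)

Substituting (0, 0) into the claim:
LHS = e^(0+0) = 1
RHS = e^0 + e^0 = 2

Since LHS ≠ RHS, this pair disproves the claim, and no lexicographically smaller pair (a ≤ b, non-negative integers) does.

For instance (2, 5) is also a counterexample (LHS = e^7 ≈ 1097, RHS = e^2 + e^5 ≈ 155.8), but it's lexicographically larger.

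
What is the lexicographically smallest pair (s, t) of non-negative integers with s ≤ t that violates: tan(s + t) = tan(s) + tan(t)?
(s, t) = (1, 1)

Substituting (1, 1) into the claim:
LHS = tan(1 + 1) = tan(2) ≈ -2.185
RHS = tan(1) + tan(1) = 2·tan(1) ≈ 3.115

Since LHS ≠ RHS, this pair disproves the claim, and no lexicographically smaller pair (s ≤ t, non-negative integers) does.

For instance (4, 7) is also a counterexample (LHS = tan(11) ≈ -226, RHS = tan(7) + tan(4) ≈ 2.029), but it's lexicographically larger.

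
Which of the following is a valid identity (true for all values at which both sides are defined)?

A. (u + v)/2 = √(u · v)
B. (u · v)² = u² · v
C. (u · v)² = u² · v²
A: fails at (3, 4) — LHS = 7/2, RHS = 2·√(3) ≈ 3.464.
B: fails at (2, 5) — LHS = 100, RHS = 20.
C: holds — e.g. at (3, 3), both sides equal 81.

Answer: C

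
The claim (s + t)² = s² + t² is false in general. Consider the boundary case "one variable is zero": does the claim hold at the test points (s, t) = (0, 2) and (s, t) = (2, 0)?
At (0, 2): LHS = 4, RHS = 4 → equal
At (2, 0): LHS = 4, RHS = 4 → equal

So the claim does hold at both of these boundary points, even though it is not an identity.

Answer: Yes, holds at both test points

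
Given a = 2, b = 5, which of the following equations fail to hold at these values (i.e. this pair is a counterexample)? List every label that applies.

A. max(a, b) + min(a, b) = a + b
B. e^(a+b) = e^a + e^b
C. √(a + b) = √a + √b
B, C

Evaluating each claim at the given values:
A. LHS = 7, RHS = 7 → holds here (LHS = RHS)
B. LHS = e^7 ≈ 1097, RHS = e^2 + e^5 ≈ 155.8 → fails here (LHS ≠ RHS)
C. LHS = √(7) ≈ 2.646, RHS = √(2) + √(5) ≈ 3.65 → fails here (LHS ≠ RHS)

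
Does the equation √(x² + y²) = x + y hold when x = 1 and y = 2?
Fails

Substituting x = 1, y = 2:

LHS = √(1² + 2²) = √(5) ≈ 2.236
RHS = 1 + 2 = 3

LHS ≠ RHS, so the equation does not hold at this point.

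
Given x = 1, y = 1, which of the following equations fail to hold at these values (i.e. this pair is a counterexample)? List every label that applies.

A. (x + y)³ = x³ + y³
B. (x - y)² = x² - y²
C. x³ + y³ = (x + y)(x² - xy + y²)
A

Evaluating each claim at the given values:
A. LHS = 8, RHS = 2 → fails here (LHS ≠ RHS)
B. LHS = 0, RHS = 0 → holds here (LHS = RHS)
C. LHS = 2, RHS = 2 → holds here (LHS = RHS)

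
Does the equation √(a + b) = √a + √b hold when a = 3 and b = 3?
Fails

Substituting a = 3, b = 3:

LHS = √(3 + 3) = √(6) ≈ 2.449
RHS = √3 + √3 = 2·√(3) ≈ 3.464

LHS ≠ RHS, so the equation does not hold at this point.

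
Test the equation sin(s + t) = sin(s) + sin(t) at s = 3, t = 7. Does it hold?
Substituting s = 3, t = 7:

LHS = sin(3 + 7) = sin(10) ≈ -0.544
RHS = sin(3) + sin(7) ≈ 0.7981

LHS ≠ RHS, so the equation does not hold at this point.

Answer: Fails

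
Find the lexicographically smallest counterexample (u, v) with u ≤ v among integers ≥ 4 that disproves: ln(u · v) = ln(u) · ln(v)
Substituting (4, 4) into the claim:
LHS = ln(4 · 4) = ln(16) ≈ 2.773
RHS = ln(4) · ln(4) = ln(4)² ≈ 1.922

Since LHS ≠ RHS, this pair disproves the claim, and no lexicographically smaller pair (u ≤ v, integers ≥ 4) does.

For instance (4, 10) is also a counterexample (LHS = ln(40) ≈ 3.689, RHS = ln(4)·ln(10) ≈ 3.192), but it's lexicographically larger.

Answer: (u, v) = (4, 4)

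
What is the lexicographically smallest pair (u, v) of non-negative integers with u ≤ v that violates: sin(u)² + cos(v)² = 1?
(u, v) = (0, 1)

Substituting (0, 1) into the claim:
LHS = sin(0)² + cos(1)² = cos(1)² ≈ 0.2919
RHS = 1

Since LHS ≠ RHS, this pair disproves the claim, and no lexicographically smaller pair (u ≤ v, non-negative integers) does.

For instance (1, 3) is also a counterexample (LHS = sin(1)² + cos(3)² ≈ 1.688, RHS = 1), but it's lexicographically larger.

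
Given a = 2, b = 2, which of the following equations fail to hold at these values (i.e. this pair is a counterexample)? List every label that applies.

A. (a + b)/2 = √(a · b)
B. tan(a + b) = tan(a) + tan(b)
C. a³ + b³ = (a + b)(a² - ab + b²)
B

Evaluating each claim at the given values:
A. LHS = 2, RHS = 2 → holds here (LHS = RHS)
B. LHS = tan(4) ≈ 1.158, RHS = 2·tan(2) ≈ -4.37 → fails here (LHS ≠ RHS)
C. LHS = 16, RHS = 16 → holds here (LHS = RHS)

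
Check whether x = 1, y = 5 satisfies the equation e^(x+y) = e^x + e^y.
Fails

Substituting x = 1, y = 5:

LHS = e^(1+5) = e^6 ≈ 403.4
RHS = e^1 + e^5 = e + e^5 ≈ 151.1

LHS ≠ RHS, so the equation does not hold at this point.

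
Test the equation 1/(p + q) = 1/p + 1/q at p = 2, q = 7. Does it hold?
Fails

Substituting p = 2, q = 7:

LHS = 1/(2 + 7) = 1/9
RHS = 1/2 + 1/7 = 9/14

LHS ≠ RHS, so the equation does not hold at this point.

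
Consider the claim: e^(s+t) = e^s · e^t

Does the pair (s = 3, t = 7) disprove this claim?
Substituting s = 3, t = 7:
LHS = e^(3+7) = e^10 ≈ 22026.5
RHS = e^3 · e^7 = e^10 ≈ 22026.5

The sides agree, so this pair does not disprove the claim.

Answer: No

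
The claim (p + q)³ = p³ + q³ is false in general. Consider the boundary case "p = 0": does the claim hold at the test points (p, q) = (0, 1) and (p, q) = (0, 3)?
At (0, 1): LHS = 1, RHS = 1 → equal
At (0, 3): LHS = 27, RHS = 27 → equal

So the claim does hold at both of these boundary points, even though it is not an identity.

Answer: Yes, holds at both test points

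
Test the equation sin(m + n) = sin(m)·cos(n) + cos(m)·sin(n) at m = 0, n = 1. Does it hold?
Substituting m = 0, n = 1:

LHS = sin(0 + 1) = sin(1) ≈ 0.8415
RHS = sin(0)·cos(1) + cos(0)·sin(1) = sin(1) ≈ 0.8415

LHS = RHS, so the equation holds at this point.

Answer: Holds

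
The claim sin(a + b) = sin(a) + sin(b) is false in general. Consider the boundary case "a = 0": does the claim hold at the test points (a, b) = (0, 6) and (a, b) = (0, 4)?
At (0, 6): LHS = sin(6) ≈ -0.2794, RHS = sin(6) ≈ -0.2794 → equal
At (0, 4): LHS = sin(4) ≈ -0.7568, RHS = sin(4) ≈ -0.7568 → equal

So the claim does hold at both of these boundary points, even though it is not an identity.

Answer: Yes, holds at both test points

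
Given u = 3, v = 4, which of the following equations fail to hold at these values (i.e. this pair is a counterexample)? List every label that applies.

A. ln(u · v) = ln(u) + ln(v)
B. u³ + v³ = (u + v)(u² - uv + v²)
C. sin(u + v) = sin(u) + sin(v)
C

Evaluating each claim at the given values:
A. LHS = ln(12) ≈ 2.485, RHS = ln(3) + ln(4) ≈ 2.485 → holds here (LHS = RHS)
B. LHS = 91, RHS = 91 → holds here (LHS = RHS)
C. LHS = sin(7) ≈ 0.657, RHS = sin(4) + sin(3) ≈ -0.6157 → fails here (LHS ≠ RHS)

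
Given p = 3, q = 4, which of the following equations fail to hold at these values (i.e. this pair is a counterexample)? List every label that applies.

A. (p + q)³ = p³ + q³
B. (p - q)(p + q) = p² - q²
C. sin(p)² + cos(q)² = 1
A, C

Evaluating each claim at the given values:
A. LHS = 343, RHS = 91 → fails here (LHS ≠ RHS)
B. LHS = -7, RHS = -7 → holds here (LHS = RHS)
C. LHS = sin(3)² + cos(4)² ≈ 0.4472, RHS = 1 → fails here (LHS ≠ RHS)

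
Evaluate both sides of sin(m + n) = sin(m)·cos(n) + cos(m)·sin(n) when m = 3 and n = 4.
LHS = sin(3 + 4) = sin(7) ≈ 0.657
RHS = sin(3)·cos(4) + cos(3)·sin(4) = sin(3)·cos(4) + sin(4)·cos(3) ≈ 0.657

LHS = RHS: the two sides agree.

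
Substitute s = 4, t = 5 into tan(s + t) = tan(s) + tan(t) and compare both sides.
LHS = tan(4 + 5) = tan(9) ≈ -0.4523
RHS = tan(4) + tan(5) ≈ -2.223

LHS ≠ RHS (they differ by about 1.77), so the equation does not hold here.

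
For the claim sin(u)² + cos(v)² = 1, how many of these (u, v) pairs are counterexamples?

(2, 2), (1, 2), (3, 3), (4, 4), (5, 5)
1

Testing each pair:
(2, 2): LHS = cos(2)² + sin(2)² = 1, RHS = 1 → satisfies claim
(1, 2): LHS = cos(2)² + sin(1)² ≈ 0.8813, RHS = 1 → counterexample
(3, 3): LHS = sin(3)² + cos(3)² = 1, RHS = 1 → satisfies claim
(4, 4): LHS = cos(4)² + sin(4)² = 1, RHS = 1 → satisfies claim
(5, 5): LHS = cos(5)² + sin(5)² = 1, RHS = 1 → satisfies claim

That makes 1 counterexample.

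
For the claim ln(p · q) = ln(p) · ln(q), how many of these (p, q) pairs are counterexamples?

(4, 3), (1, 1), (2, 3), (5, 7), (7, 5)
4

Testing each pair:
(4, 3): LHS = ln(12) ≈ 2.485, RHS = ln(3)·ln(4) ≈ 1.523 → counterexample
(1, 1): LHS = 0, RHS = 0 → satisfies claim
(2, 3): LHS = ln(6) ≈ 1.792, RHS = ln(2)·ln(3) ≈ 0.7615 → counterexample
(5, 7): LHS = ln(35) ≈ 3.555, RHS = ln(5)·ln(7) ≈ 3.132 → counterexample
(7, 5): LHS = ln(35) ≈ 3.555, RHS = ln(5)·ln(7) ≈ 3.132 → counterexample

That makes 4 counterexamples.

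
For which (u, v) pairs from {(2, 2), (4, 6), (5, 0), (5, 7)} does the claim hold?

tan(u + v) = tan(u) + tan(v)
(5, 0)

Testing each pair:
(2, 2): LHS = tan(4) ≈ 1.158, RHS = 2·tan(2) ≈ -4.37 → fails
(4, 6): LHS = tan(10) ≈ 0.6484, RHS = tan(6) + tan(4) ≈ 0.8668 → fails
(5, 0): LHS = tan(5) ≈ -3.381, RHS = tan(5) ≈ -3.381 → holds
(5, 7): LHS = tan(12) ≈ -0.6359, RHS = tan(5) + tan(7) ≈ -2.509 → fails

1 of 4 pairs satisfies the claim.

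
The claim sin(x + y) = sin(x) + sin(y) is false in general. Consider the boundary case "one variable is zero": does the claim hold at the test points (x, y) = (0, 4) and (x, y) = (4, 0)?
Yes, holds at both test points

At (0, 4): LHS = sin(4) ≈ -0.7568, RHS = sin(4) ≈ -0.7568 → equal
At (4, 0): LHS = sin(4) ≈ -0.7568, RHS = sin(4) ≈ -0.7568 → equal

So the claim does hold at both of these boundary points, even though it is not an identity.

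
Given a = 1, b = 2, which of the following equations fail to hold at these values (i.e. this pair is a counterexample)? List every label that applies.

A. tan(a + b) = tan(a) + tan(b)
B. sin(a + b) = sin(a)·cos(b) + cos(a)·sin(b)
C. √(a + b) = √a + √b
A, C

Evaluating each claim at the given values:
A. LHS = tan(3) ≈ -0.1425, RHS = tan(2) + tan(1) ≈ -0.6276 → fails here (LHS ≠ RHS)
B. LHS = sin(3) ≈ 0.1411, RHS = sin(1)·cos(2) + sin(2)·cos(1) ≈ 0.1411 → holds here (LHS = RHS)
C. LHS = √(3) ≈ 1.732, RHS = 1 + √(2) ≈ 2.414 → fails here (LHS ≠ RHS)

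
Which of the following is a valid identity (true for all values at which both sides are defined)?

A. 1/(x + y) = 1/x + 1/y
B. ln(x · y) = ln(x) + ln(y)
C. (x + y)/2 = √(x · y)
A: fails at (3, 4) — LHS = 1/7, RHS = 7/12.
B: holds — e.g. at (5, 5), both sides equal ln(25) ≈ 3.219.
C: fails at (0, 1) — LHS = 1/2, RHS = 0.

Answer: B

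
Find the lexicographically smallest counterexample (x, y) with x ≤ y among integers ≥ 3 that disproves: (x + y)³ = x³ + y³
(x, y) = (3, 3)

Substituting (3, 3) into the claim:
LHS = (3 + 3)³ = 216
RHS = 3³ + 3³ = 54

Since LHS ≠ RHS, this pair disproves the claim, and no lexicographically smaller pair (x ≤ y, integers ≥ 3) does.

For instance (4, 9) is also a counterexample (LHS = 2197, RHS = 793), but it's lexicographically larger.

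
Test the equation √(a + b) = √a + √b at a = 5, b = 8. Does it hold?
Fails

Substituting a = 5, b = 8:

LHS = √(5 + 8) = √(13) ≈ 3.606
RHS = √5 + √8 = √(5) + 2·√(2) ≈ 5.064

LHS ≠ RHS, so the equation does not hold at this point.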